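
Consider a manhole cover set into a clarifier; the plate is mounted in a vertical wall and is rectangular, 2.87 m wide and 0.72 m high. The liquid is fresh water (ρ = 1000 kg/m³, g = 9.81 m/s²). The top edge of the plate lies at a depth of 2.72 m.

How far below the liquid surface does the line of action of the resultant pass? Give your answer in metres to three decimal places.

h_p = 3.094 m

γ = ρg = 1000 × 9.81 = 9810 N/m³ = 9.81 kN/m³.
The centroid lies 0.72/2 = 0.36 m below the top edge, so the centroid depth is h_c = 2.72 + 0.36 = 3.08 m.
A = 2.87 × 0.72 = 2.0664 m².
Resultant F = γ·h_c·A = 9.81 × 3.08 × 2.0664 = 62.4359 kN.
I_c = b·h³/12 = 2.87 × 0.72³/12 = 0.0892685 m⁴.
Centre of pressure: y_p = y_c + I_c/(y_c·A) = 3.08 + 0.0892685/(3.08 × 2.0664) = 3.08 + 0.014026 = 3.09403 m along the plane.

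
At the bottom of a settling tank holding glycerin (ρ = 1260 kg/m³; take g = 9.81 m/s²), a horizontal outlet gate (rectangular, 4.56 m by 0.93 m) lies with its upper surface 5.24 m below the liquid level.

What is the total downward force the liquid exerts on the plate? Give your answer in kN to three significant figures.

γ = ρg = 1260 × 9.81 / 1000 = 12.3606 kN/m³.
The plate is horizontal, so pressure is uniform at p = γ·h = 12.3606 × 5.24 = 64.7695 kN/m².
A = 4.56 × 0.93 = 4.2408 m².
F = p·A = 64.7695 × 4.2408 = 274.674 kN.

F ≈ 275 kN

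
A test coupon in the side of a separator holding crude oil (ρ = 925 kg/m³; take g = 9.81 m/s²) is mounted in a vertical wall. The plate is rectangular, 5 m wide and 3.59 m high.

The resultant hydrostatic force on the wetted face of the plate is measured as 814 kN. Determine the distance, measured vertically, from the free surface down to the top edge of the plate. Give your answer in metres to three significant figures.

γ = ρg = 925 × 9.81 / 1000 = 9.07425 kN/m³.
A = 5 × 3.59 = 17.95 m².
From F = γ·h_c·A, the centroid depth is h_c = 814/(9.07425 × 17.95) = 4.99746 m.
The centroid lies 3.59/2 = 1.795 m below the top edge, so the top edge sits at h_top = 4.99746 − 1.795 = 3.20246 m below the surface.

d_top ≈ 3.20 m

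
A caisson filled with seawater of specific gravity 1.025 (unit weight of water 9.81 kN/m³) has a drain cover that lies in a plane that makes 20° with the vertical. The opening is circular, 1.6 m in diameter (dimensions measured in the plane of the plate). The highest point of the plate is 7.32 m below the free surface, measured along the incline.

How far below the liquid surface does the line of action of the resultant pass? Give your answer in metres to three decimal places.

h_p = 7.649 m

γ = 1.025 × 9.81 = 10.05525 kN/m³.
The plate makes 20° with the vertical, i.e. θ = 90° − 20° = 70° to the horizontal. Measuring y along the incline from the free-surface line, vertical depth h = y·sinθ with sinθ = 0.939693.
The centroid is at the centre, 0.8 m below the top of the plate, so y_c = 7.32 + 0.8 = 8.12 m and h_c = 8.12 × 0.939693 = 7.63031 m.
A = π(0.8)² = 2.01062 m².
Resultant F = γ·h_c·A = 10.05525 × 7.63031 × 2.01062 = 154.264 kN.
I_c = πr⁴/4 = π × 0.8⁴/4 = 0.321699 m⁴.
Centre of pressure: y_p = y_c + I_c/(y_c·A) = 8.12 + 0.321699/(8.12 × 2.01062) = 8.12 + 0.0197044 = 8.1397 m along the plane.
Vertically, h_p = y_p·sinθ = 8.1397 × 0.939693 = 7.64882 m.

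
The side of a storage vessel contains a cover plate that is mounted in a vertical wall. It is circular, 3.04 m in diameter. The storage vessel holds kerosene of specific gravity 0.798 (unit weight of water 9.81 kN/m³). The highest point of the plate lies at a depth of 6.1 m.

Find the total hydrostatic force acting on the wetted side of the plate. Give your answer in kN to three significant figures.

F ≈ 433 kN

γ = 0.798 × 9.81 = 7.82838 kN/m³.
The centroid is at the centre, 1.52 m below the top of the plate, so the centroid depth is h_c = 6.1 + 1.52 = 7.62 m.
A = π(1.52)² = 7.25834 m².
Resultant F = γ·h_c·A = 7.82838 × 7.62 × 7.25834 = 432.976 kN.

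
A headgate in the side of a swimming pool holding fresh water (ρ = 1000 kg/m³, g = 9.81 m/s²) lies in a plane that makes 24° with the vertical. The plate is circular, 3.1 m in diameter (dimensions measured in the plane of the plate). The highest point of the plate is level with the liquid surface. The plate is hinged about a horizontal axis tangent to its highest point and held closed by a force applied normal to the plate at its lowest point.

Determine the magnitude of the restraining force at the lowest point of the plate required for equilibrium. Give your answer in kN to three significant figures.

P ≈ 65.5 kN

γ = ρg = 1000 × 9.81 = 9810 N/m³ = 9.81 kN/m³.
The plate makes 24° with the vertical, i.e. θ = 90° − 24° = 66° to the horizontal. Measuring y along the incline from the free-surface line, vertical depth h = y·sinθ with sinθ = 0.913545.
The centroid is at the centre, 1.55 m below the top of the plate, so y_c = 1.55 m and h_c = 1.55 × 0.913545 = 1.41599 m.
A = π(1.55)² = 7.54768 m².
Resultant F = γ·h_c·A = 9.81 × 1.41599 × 7.54768 = 104.844 kN.
I_c = πr⁴/4 = π × 1.55⁴/4 = 4.53332 m⁴.
Centre of pressure: y_p = y_c + I_c/(y_c·A) = 1.55 + 4.53332/(1.55 × 7.54768) = 1.55 + 0.3875 = 1.9375 m along the plane.
The resultant acts 1.55 + 0.3875 = 1.9375 m (along the plate) below the hinge at the top edge, so the moment about the hinge is M = F × 1.9375 = 104.844 × 1.9375 = 203.135 kN·m.
A normal force at the bottom, 3.1 m from the hinge, must supply this moment: P = 203.135/3.1 = 65.5274 kN.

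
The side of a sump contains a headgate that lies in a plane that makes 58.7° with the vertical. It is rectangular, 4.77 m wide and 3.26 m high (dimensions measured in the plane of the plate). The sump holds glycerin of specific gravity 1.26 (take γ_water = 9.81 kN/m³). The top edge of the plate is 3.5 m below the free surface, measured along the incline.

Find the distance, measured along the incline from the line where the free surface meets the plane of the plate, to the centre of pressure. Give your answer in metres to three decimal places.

y_p = 5.303 m

γ = 1.26 × 9.81 = 12.3606 kN/m³.
The plate makes 58.7° with the vertical, i.e. θ = 90° − 58.7° = 31.3° to the horizontal. Measuring y along the incline from the free-surface line, vertical depth h = y·sinθ with sinθ = 0.519519.
The centroid lies 3.26/2 = 1.63 m below the top edge, so y_c = 3.5 + 1.63 = 5.13 m and h_c = 5.13 × 0.519519 = 2.66513 m.
A = 4.77 × 3.26 = 15.5502 m².
Resultant F = γ·h_c·A = 12.3606 × 2.66513 × 15.5502 = 512.264 kN.
I_c = b·h³/12 = 4.77 × 3.26³/12 = 13.7718 m⁴.
Centre of pressure: y_p = y_c + I_c/(y_c·A) = 5.13 + 13.7718/(5.13 × 15.5502) = 5.13 + 0.172638 = 5.30264 m along the plane.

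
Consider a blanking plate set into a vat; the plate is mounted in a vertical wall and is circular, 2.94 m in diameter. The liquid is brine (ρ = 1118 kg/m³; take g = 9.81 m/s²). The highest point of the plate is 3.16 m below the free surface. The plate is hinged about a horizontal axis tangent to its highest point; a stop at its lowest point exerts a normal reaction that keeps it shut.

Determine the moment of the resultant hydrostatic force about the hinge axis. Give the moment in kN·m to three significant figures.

γ = ρg = 1118 × 9.81 / 1000 = 10.96758 kN/m³.
The centroid is at the centre, 1.47 m below the top of the plate, so the centroid depth is h_c = 3.16 + 1.47 = 4.63 m.
A = π(1.47)² = 6.78867 m².
Resultant F = γ·h_c·A = 10.96758 × 4.63 × 6.78867 = 344.728 kN.
I_c = πr⁴/4 = π × 1.47⁴/4 = 3.66741 m⁴.
Centre of pressure: y_p = y_c + I_c/(y_c·A) = 4.63 + 3.66741/(4.63 × 6.78867) = 4.63 + 0.116679 = 4.74668 m along the plane.
The resultant acts 1.47 + 0.116679 = 1.58668 m (along the plate) below the hinge at the top edge, so the moment about the hinge is M = F × 1.58668 = 344.728 × 1.58668 = 546.973 kN·m.

M ≈ 547 kN·m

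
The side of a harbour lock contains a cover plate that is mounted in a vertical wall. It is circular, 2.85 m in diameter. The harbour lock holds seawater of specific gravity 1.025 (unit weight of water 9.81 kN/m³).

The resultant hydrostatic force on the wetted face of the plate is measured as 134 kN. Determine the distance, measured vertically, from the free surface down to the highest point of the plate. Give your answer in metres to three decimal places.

γ = 1.025 × 9.81 = 10.05525 kN/m³.
A = π(1.425)² = 6.3794 m².
From F = γ·h_c·A, the centroid depth is h_c = 134/(10.05525 × 6.3794) = 2.08897 m.
The centroid is at the centre, 1.425 m below the top of the plate, so the highest point sits at h_top = 2.08897 − 1.425 = 0.66397 m below the surface.

d_top ≈ 0.664 m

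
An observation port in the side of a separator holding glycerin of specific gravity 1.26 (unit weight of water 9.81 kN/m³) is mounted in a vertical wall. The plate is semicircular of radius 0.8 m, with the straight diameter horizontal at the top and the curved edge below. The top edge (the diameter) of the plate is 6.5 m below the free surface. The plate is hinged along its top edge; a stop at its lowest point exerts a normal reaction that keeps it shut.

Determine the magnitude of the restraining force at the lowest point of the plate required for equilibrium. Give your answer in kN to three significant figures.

P ≈ 36.8 kN

γ = 1.26 × 9.81 = 12.3606 kN/m³.
The centroid of a semicircle lies 4r/(3π) = 0.339531 m from the diameter, here below the top edge, so the centroid depth is h_c = 6.5 + 0.339531 = 6.83953 m.
A = πr²/2 = π × 0.8²/2 = 1.00531 m².
Resultant F = γ·h_c·A = 12.3606 × 6.83953 × 1.00531 = 84.9896 kN.
I_c = (π/8 − 8/(9π))·r⁴ = 0.109757 × 0.8⁴ = 0.0449565 m⁴.
Centre of pressure: y_p = y_c + I_c/(y_c·A) = 6.83953 + 0.0449565/(6.83953 × 1.00531) = 6.83953 + 0.00653832 = 6.84607 m along the plane.
The resultant acts 0.339531 + 0.00653832 = 0.346069 m (along the plate) below the hinge at the top edge, so the moment about the hinge is M = F × 0.346069 = 84.9896 × 0.346069 = 29.4123 kN·m.
A normal force at the bottom, 0.8 m from the hinge, must supply this moment: P = 29.4123/0.8 = 36.7654 kN.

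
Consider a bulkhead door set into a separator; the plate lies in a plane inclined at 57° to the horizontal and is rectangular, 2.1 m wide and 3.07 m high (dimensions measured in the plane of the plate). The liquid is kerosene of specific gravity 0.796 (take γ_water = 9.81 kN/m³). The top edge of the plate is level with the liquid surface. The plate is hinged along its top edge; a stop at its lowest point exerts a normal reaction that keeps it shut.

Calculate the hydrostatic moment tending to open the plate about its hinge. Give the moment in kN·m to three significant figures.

γ = 0.796 × 9.81 = 7.80876 kN/m³.
Let θ = 57° be the plate's angle to the horizontal; measure y along the incline from where the plane meets the free surface. Vertical depth h = y·sinθ with sinθ = 0.838671.
The centroid lies 3.07/2 = 1.535 m below the top edge, so y_c = 1.535 m and h_c = 1.535 × 0.838671 = 1.28736 m.
A = 2.1 × 3.07 = 6.447 m².
Resultant F = γ·h_c·A = 7.80876 × 1.28736 × 6.447 = 64.8097 kN.
I_c = b·h³/12 = 2.1 × 3.07³/12 = 5.06353 m⁴.
Centre of pressure: y_p = y_c + I_c/(y_c·A) = 1.535 + 5.06353/(1.535 × 6.447) = 1.535 + 0.511667 = 2.04667 m along the plane.
The resultant acts 1.535 + 0.511667 = 2.04667 m (along the plate) below the hinge at the top edge, so the moment about the hinge is M = F × 2.04667 = 64.8097 × 2.04667 = 132.644 kN·m.

M ≈ 133 kN·m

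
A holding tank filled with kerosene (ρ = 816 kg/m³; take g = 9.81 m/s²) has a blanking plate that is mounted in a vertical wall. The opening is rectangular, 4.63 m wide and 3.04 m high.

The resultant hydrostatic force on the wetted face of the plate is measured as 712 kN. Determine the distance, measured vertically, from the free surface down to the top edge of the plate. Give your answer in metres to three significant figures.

d_top ≈ 4.80 m

γ = ρg = 816 × 9.81 / 1000 = 8.00496 kN/m³.
A = 4.63 × 3.04 = 14.0752 m².
From F = γ·h_c·A, the centroid depth is h_c = 712/(8.00496 × 14.0752) = 6.31926 m.
The centroid lies 3.04/2 = 1.52 m below the top edge, so the top edge sits at h_top = 6.31926 − 1.52 = 4.79926 m below the surface.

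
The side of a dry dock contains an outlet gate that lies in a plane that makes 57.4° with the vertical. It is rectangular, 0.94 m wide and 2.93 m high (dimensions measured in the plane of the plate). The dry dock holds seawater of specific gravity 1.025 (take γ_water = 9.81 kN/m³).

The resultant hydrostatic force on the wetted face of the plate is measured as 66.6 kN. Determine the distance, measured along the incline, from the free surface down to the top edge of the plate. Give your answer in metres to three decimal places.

γ = 1.025 × 9.81 = 10.05525 kN/m³.
A = 0.94 × 2.93 = 2.7542 m².
From F = γ·h_c·A, the centroid depth is h_c = 66.6/(10.05525 × 2.7542) = 2.40484 m.
The plate makes 57.4° with the vertical, i.e. θ = 90° − 57.4° = 32.6° to the horizontal. Measuring y along the incline from the free-surface line, vertical depth h = y·sinθ with sinθ = 0.538771.
Along the incline, y_c = h_c/sinθ = 2.40484/0.538771 = 4.46357 m.
The centroid lies 2.93/2 = 1.465 m below the top edge, so the top edge sits at y_top = 4.46357 − 1.465 = 2.99857 m along the incline.

y_top ≈ 2.999 m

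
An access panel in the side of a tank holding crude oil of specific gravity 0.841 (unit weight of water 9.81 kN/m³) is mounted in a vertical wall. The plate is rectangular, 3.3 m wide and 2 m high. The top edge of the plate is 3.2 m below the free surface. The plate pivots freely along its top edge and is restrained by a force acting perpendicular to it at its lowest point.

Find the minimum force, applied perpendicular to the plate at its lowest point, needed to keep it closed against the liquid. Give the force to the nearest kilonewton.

γ = 0.841 × 9.81 = 8.25021 kN/m³.
The centroid lies 2/2 = 1 m below the top edge, so the centroid depth is h_c = 3.2 + 1 = 4.2 m.
A = 3.3 × 2 = 6.6 m².
Resultant F = γ·h_c·A = 8.25021 × 4.2 × 6.6 = 228.696 kN.
I_c = b·h³/12 = 3.3 × 2³/12 = 2.2 m⁴.
Centre of pressure: y_p = y_c + I_c/(y_c·A) = 4.2 + 2.2/(4.2 × 6.6) = 4.2 + 0.0793651 = 4.27937 m along the plane.
The resultant acts 1 + 0.0793651 = 1.07937 m (along the plate) below the hinge at the top edge, so the moment about the hinge is M = F × 1.07937 = 228.696 × 1.07937 = 246.848 kN·m.
A normal force at the bottom, 2 m from the hinge, must supply this moment: P = 246.848/2 = 123.424 kN.

P ≈ 123 kN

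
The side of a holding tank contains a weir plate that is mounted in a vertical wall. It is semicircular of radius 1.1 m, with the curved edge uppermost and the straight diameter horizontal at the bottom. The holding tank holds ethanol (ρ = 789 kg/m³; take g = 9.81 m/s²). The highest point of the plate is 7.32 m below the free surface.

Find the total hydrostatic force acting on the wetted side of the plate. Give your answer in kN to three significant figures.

F ≈ 117 kN

γ = ρg = 789 × 9.81 / 1000 = 7.74009 kN/m³.
The centroid lies 4r/(3π) = 0.466854 m above the diameter, so r − 4r/(3π) = 1.1 − 0.466854 = 0.633146 m below the topmost point, so the centroid depth is h_c = 7.32 + 0.633146 = 7.95315 m.
A = πr²/2 = π × 1.1²/2 = 1.90066 m².
Resultant F = γ·h_c·A = 7.74009 × 7.95315 × 1.90066 = 117.001 kN.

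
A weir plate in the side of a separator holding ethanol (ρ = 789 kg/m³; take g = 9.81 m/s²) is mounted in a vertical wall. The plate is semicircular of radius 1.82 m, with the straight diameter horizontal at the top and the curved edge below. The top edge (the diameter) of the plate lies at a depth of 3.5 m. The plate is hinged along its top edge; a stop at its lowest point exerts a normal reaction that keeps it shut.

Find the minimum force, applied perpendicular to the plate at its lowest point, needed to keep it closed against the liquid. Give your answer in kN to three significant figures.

P ≈ 78.1 kN

γ = ρg = 789 × 9.81 / 1000 = 7.74009 kN/m³.
The centroid of a semicircle lies 4r/(3π) = 0.772432 m from the diameter, here below the top edge, so the centroid depth is h_c = 3.5 + 0.772432 = 4.27243 m.
A = πr²/2 = π × 1.82²/2 = 5.20311 m².
Resultant F = γ·h_c·A = 7.74009 × 4.27243 × 5.20311 = 172.062 kN.
I_c = (π/8 − 8/(9π))·r⁴ = 0.109757 × 1.82⁴ = 1.20425 m⁴.
Centre of pressure: y_p = y_c + I_c/(y_c·A) = 4.27243 + 1.20425/(4.27243 × 5.20311) = 4.27243 + 0.0541725 = 4.3266 m along the plane.
The resultant acts 0.772432 + 0.0541725 = 0.826604 m (along the plate) below the hinge at the top edge, so the moment about the hinge is M = F × 0.826604 = 172.062 × 0.826604 = 142.227 kN·m.
A normal force at the bottom, 1.82 m from the hinge, must supply this moment: P = 142.227/1.82 = 78.1467 kN.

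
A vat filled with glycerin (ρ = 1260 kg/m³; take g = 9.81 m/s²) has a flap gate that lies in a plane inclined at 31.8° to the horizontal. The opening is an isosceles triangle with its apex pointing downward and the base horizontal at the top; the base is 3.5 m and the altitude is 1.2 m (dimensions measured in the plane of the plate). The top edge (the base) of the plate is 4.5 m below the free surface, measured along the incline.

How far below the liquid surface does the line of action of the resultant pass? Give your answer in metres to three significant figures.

γ = ρg = 1260 × 9.81 / 1000 = 12.3606 kN/m³.
Let θ = 31.8° be the plate's angle to the horizontal; measure y along the incline from where the plane meets the free surface. Vertical depth h = y·sinθ with sinθ = 0.526956.
With the apex down, the centroid sits h/3 = 1.2/3 = 0.4 m below the base (the top edge), so y_c = 4.5 + 0.4 = 4.9 m and h_c = 4.9 × 0.526956 = 2.58208 m.
A = ½ × 3.5 × 1.2 = 2.1 m².
Resultant F = γ·h_c·A = 12.3606 × 2.58208 × 2.1 = 67.0237 kN.
I_c = b·h³/36 = 3.5 × 1.2³/36 = 0.168 m⁴.
Centre of pressure: y_p = y_c + I_c/(y_c·A) = 4.9 + 0.168/(4.9 × 2.1) = 4.9 + 0.0163265 = 4.91633 m along the plane.
Vertically, h_p = y_p·sinθ = 4.91633 × 0.526956 = 2.59069 m.

h_p = 2.59 m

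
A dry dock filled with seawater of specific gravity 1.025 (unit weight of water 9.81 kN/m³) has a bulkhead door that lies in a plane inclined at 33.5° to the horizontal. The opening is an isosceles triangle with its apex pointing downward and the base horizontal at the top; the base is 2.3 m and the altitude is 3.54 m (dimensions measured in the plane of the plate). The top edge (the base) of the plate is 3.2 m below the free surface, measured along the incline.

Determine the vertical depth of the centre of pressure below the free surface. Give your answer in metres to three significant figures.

γ = 1.025 × 9.81 = 10.05525 kN/m³.
Let θ = 33.5° be the plate's angle to the horizontal; measure y along the incline from where the plane meets the free surface. Vertical depth h = y·sinθ with sinθ = 0.551937.
With the apex down, the centroid sits h/3 = 3.54/3 = 1.18 m below the base (the top edge), so y_c = 3.2 + 1.18 = 4.38 m and h_c = 4.38 × 0.551937 = 2.41748 m.
A = ½ × 2.3 × 3.54 = 4.071 m².
Resultant F = γ·h_c·A = 10.05525 × 2.41748 × 4.071 = 98.9594 kN.
I_c = b·h³/36 = 2.3 × 3.54³/36 = 2.83423 m⁴.
Centre of pressure: y_p = y_c + I_c/(y_c·A) = 4.38 + 2.83423/(4.38 × 4.071) = 4.38 + 0.15895 = 4.53895 m along the plane.
Vertically, h_p = y_p·sinθ = 4.53895 × 0.551937 = 2.50521 m.

h_p = 2.51 m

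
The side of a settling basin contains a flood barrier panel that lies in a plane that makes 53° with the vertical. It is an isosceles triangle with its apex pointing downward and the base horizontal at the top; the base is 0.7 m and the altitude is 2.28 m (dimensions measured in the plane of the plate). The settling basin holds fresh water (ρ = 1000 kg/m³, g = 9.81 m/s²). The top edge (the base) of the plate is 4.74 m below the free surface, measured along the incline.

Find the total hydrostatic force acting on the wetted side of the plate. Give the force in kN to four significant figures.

F ≈ 25.91 kN

γ = ρg = 1000 × 9.81 = 9810 N/m³ = 9.81 kN/m³.
The plate makes 53° with the vertical, i.e. θ = 90° − 53° = 37° to the horizontal. Measuring y along the incline from the free-surface line, vertical depth h = y·sinθ with sinθ = 0.601815.
With the apex down, the centroid sits h/3 = 2.28/3 = 0.76 m below the base (the top edge), so y_c = 4.74 + 0.76 = 5.5 m and h_c = 5.5 × 0.601815 = 3.30998 m.
A = ½ × 0.7 × 2.28 = 0.798 m².
Resultant F = γ·h_c·A = 9.81 × 3.30998 × 0.798 = 25.9118 kN.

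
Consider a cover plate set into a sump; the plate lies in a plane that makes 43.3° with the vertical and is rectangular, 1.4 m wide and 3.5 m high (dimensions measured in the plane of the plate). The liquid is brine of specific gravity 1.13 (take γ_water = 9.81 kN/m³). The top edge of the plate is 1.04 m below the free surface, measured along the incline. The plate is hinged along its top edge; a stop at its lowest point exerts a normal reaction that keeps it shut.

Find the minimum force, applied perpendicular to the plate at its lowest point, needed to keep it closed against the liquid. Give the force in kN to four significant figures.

P ≈ 66.68 kN

γ = 1.13 × 9.81 = 11.0853 kN/m³.
The plate makes 43.3° with the vertical, i.e. θ = 90° − 43.3° = 46.7° to the horizontal. Measuring y along the incline from the free-surface line, vertical depth h = y·sinθ with sinθ = 0.727773.
The centroid lies 3.5/2 = 1.75 m below the top edge, so y_c = 1.04 + 1.75 = 2.79 m and h_c = 2.79 × 0.727773 = 2.03049 m.
A = 1.4 × 3.5 = 4.9 m².
Resultant F = γ·h_c·A = 11.0853 × 2.03049 × 4.9 = 110.292 kN.
I_c = b·h³/12 = 1.4 × 3.5³/12 = 5.00208 m⁴.
Centre of pressure: y_p = y_c + I_c/(y_c·A) = 2.79 + 5.00208/(2.79 × 4.9) = 2.79 + 0.36589 = 3.15589 m along the plane.
The resultant acts 1.75 + 0.36589 = 2.11589 m (along the plate) below the hinge at the top edge, so the moment about the hinge is M = F × 2.11589 = 110.292 × 2.11589 = 233.366 kN·m.
A normal force at the bottom, 3.5 m from the hinge, must supply this moment: P = 233.366/3.5 = 66.676 kN.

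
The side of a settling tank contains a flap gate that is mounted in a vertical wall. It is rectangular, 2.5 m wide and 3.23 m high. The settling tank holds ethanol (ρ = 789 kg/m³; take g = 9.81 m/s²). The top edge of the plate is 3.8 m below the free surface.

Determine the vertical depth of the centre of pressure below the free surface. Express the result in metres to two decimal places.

h_p = 5.58 m

γ = ρg = 789 × 9.81 / 1000 = 7.74009 kN/m³.
The centroid lies 3.23/2 = 1.615 m below the top edge, so the centroid depth is h_c = 3.8 + 1.615 = 5.415 m.
A = 2.5 × 3.23 = 8.075 m².
Resultant F = γ·h_c·A = 7.74009 × 5.415 × 8.075 = 338.444 kN.
I_c = b·h³/12 = 2.5 × 3.23³/12 = 7.02047 m⁴.
Centre of pressure: y_p = y_c + I_c/(y_c·A) = 5.415 + 7.02047/(5.415 × 8.075) = 5.415 + 0.160556 = 5.57556 m along the plane.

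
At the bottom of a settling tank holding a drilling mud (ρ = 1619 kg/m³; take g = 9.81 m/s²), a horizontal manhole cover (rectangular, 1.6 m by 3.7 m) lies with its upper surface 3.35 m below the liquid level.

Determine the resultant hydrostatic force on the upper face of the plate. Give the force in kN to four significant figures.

γ = ρg = 1619 × 9.81 / 1000 = 15.88239 kN/m³.
The plate is horizontal, so pressure is uniform at p = γ·h = 15.88239 × 3.35 = 53.206 kN/m².
A = 1.6 × 3.7 = 5.92 m².
F = p·A = 53.206 × 5.92 = 314.98 kN.

F ≈ 315.0 kN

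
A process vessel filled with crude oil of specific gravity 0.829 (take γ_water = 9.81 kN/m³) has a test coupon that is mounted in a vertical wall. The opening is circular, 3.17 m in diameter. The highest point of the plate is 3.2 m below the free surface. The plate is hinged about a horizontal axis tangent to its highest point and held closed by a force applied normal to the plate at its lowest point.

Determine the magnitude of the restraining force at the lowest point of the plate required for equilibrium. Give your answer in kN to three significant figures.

γ = 0.829 × 9.81 = 8.13249 kN/m³.
The centroid is at the centre, 1.585 m below the top of the plate, so the centroid depth is h_c = 3.2 + 1.585 = 4.785 m.
A = π(1.585)² = 7.89239 m².
Resultant F = γ·h_c·A = 8.13249 × 4.785 × 7.89239 = 307.124 kN.
I_c = πr⁴/4 = π × 1.585⁴/4 = 4.95686 m⁴.
Centre of pressure: y_p = y_c + I_c/(y_c·A) = 4.785 + 4.95686/(4.785 × 7.89239) = 4.785 + 0.131255 = 4.91626 m along the plane.
The resultant acts 1.585 + 0.131255 = 1.71625 m (along the plate) below the hinge at the top edge, so the moment about the hinge is M = F × 1.71625 = 307.124 × 1.71625 = 527.102 kN·m.
A normal force at the bottom, 3.17 m from the hinge, must supply this moment: P = 527.102/3.17 = 166.278 kN.

P ≈ 166 kN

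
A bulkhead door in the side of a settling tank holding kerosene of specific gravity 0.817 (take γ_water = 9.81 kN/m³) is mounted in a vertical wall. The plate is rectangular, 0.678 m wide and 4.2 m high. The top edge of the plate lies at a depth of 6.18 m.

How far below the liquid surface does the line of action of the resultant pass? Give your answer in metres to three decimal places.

h_p = 8.458 m

γ = 0.817 × 9.81 = 8.01477 kN/m³.
The centroid lies 4.2/2 = 2.1 m below the top edge, so the centroid depth is h_c = 6.18 + 2.1 = 8.28 m.
A = 0.678 × 4.2 = 2.8476 m².
Resultant F = γ·h_c·A = 8.01477 × 8.28 × 2.8476 = 188.973 kN.
I_c = b·h³/12 = 0.678 × 4.2³/12 = 4.18597 m⁴.
Centre of pressure: y_p = y_c + I_c/(y_c·A) = 8.28 + 4.18597/(8.28 × 2.8476) = 8.28 + 0.177536 = 8.45754 m along the plane.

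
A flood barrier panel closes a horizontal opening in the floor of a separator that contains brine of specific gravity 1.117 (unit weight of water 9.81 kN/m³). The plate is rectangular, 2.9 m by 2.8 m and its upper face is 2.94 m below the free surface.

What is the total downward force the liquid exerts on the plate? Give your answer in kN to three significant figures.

F ≈ 262 kN

γ = 1.117 × 9.81 = 10.95777 kN/m³.
The plate is horizontal, so pressure is uniform at p = γ·h = 10.95777 × 2.94 = 32.2158 kN/m².
A = 2.9 × 2.8 = 8.12 m².
F = p·A = 32.2158 × 8.12 = 261.592 kN.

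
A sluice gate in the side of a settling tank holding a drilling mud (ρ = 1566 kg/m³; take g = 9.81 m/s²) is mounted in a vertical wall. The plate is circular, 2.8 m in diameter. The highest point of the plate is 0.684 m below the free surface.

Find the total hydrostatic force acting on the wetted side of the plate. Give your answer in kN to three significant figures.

γ = ρg = 1566 × 9.81 / 1000 = 15.36246 kN/m³.
The centroid is at the centre, 1.4 m below the top of the plate, so the centroid depth is h_c = 0.684 + 1.4 = 2.084 m.
A = π(1.4)² = 6.15752 m².
Resultant F = γ·h_c·A = 15.36246 × 2.084 × 6.15752 = 197.135 kN.

F ≈ 197 kN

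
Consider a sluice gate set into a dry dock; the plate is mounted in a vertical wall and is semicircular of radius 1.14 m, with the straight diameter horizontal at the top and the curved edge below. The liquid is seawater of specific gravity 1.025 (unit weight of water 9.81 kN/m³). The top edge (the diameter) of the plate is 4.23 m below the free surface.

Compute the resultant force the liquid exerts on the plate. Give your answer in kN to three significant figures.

γ = 1.025 × 9.81 = 10.05525 kN/m³.
The centroid of a semicircle lies 4r/(3π) = 0.483831 m from the diameter, here below the top edge, so the centroid depth is h_c = 4.23 + 0.483831 = 4.71383 m.
A = πr²/2 = π × 1.14²/2 = 2.04141 m².
Resultant F = γ·h_c·A = 10.05525 × 4.71383 × 2.04141 = 96.7603 kN.

F ≈ 96.8 kN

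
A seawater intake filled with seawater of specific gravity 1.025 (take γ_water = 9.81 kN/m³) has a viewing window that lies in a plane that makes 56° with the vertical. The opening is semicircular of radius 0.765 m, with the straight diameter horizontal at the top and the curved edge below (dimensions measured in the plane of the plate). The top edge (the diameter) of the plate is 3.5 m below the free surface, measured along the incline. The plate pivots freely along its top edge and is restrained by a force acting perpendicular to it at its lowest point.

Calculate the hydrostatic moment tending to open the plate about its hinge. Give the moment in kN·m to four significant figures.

γ = 1.025 × 9.81 = 10.05525 kN/m³.
The plate makes 56° with the vertical, i.e. θ = 90° − 56° = 34° to the horizontal. Measuring y along the incline from the free-surface line, vertical depth h = y·sinθ with sinθ = 0.559193.
The centroid of a semicircle lies 4r/(3π) = 0.324676 m from the diameter, here below the top edge, so y_c = 3.5 + 0.324676 = 3.82468 m and h_c = 3.82468 × 0.559193 = 2.13873 m.
A = πr²/2 = π × 0.765²/2 = 0.919269 m².
Resultant F = γ·h_c·A = 10.05525 × 2.13873 × 0.919269 = 19.7693 kN.
I_c = (π/8 − 8/(9π))·r⁴ = 0.109757 × 0.765⁴ = 0.0375905 m⁴.
Centre of pressure: y_p = y_c + I_c/(y_c·A) = 3.82468 + 0.0375905/(3.82468 × 0.919269) = 3.82468 + 0.0106915 = 3.83537 m along the plane.
The resultant acts 0.324676 + 0.0106915 = 0.335368 m (along the plate) below the hinge at the top edge, so the moment about the hinge is M = F × 0.335368 = 19.7693 × 0.335368 = 6.62999 kN·m.

M ≈ 6.630 kN·m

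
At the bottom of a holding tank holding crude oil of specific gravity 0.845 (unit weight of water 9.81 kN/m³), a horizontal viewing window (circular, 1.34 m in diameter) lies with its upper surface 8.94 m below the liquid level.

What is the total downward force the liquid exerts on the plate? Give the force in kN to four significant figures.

γ = 0.845 × 9.81 = 8.28945 kN/m³.
The plate is horizontal, so pressure is uniform at p = γ·h = 8.28945 × 8.94 = 74.1077 kN/m².
A = π(0.67)² = 1.41026 m².
F = p·A = 74.1077 × 1.41026 = 104.511 kN.

F ≈ 104.5 kN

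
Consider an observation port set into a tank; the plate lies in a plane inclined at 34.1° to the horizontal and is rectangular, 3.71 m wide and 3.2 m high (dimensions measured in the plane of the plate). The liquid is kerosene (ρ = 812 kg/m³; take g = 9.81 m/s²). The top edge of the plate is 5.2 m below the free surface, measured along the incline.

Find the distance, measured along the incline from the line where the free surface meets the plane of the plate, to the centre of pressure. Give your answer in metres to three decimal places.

y_p = 6.925 m

γ = ρg = 812 × 9.81 / 1000 = 7.96572 kN/m³.
Let θ = 34.1° be the plate's angle to the horizontal; measure y along the incline from where the plane meets the free surface. Vertical depth h = y·sinθ with sinθ = 0.560639.
The centroid lies 3.2/2 = 1.6 m below the top edge, so y_c = 5.2 + 1.6 = 6.8 m and h_c = 6.8 × 0.560639 = 3.81235 m.
A = 3.71 × 3.2 = 11.872 m².
Resultant F = γ·h_c·A = 7.96572 × 3.81235 × 11.872 = 360.53 kN.
I_c = b·h³/12 = 3.71 × 3.2³/12 = 10.1308 m⁴.
Centre of pressure: y_p = y_c + I_c/(y_c·A) = 6.8 + 10.1308/(6.8 × 11.872) = 6.8 + 0.125491 = 6.92549 m along the plane.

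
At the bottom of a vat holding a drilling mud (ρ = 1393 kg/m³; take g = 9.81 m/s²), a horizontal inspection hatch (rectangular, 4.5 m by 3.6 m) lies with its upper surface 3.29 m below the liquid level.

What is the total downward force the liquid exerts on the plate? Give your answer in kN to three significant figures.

γ = ρg = 1393 × 9.81 / 1000 = 13.66533 kN/m³.
The plate is horizontal, so pressure is uniform at p = γ·h = 13.66533 × 3.29 = 44.9589 kN/m².
A = 4.5 × 3.6 = 16.2 m².
F = p·A = 44.9589 × 16.2 = 728.334 kN.

F ≈ 728 kN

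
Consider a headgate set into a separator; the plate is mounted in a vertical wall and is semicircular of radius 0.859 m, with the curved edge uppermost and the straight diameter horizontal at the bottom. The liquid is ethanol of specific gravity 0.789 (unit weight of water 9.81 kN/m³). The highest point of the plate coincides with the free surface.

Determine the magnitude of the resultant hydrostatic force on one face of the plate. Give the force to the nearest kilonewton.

γ = 0.789 × 9.81 = 7.74009 kN/m³.
The centroid lies 4r/(3π) = 0.364571 m above the diameter, so r − 4r/(3π) = 0.859 − 0.364571 = 0.494429 m below the topmost point, so the centroid depth is h_c = 0.494429 m.
A = πr²/2 = π × 0.859²/2 = 1.15906 m².
Resultant F = γ·h_c·A = 7.74009 × 0.494429 × 1.15906 = 4.43564 kN.

F ≈ 4 kN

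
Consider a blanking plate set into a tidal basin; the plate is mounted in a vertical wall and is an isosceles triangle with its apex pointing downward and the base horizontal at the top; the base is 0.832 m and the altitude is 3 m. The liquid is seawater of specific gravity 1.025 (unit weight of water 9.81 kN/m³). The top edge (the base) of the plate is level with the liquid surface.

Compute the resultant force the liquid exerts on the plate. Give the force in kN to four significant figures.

γ = 1.025 × 9.81 = 10.05525 kN/m³.
With the apex down, the centroid sits h/3 = 3/3 = 1 m below the base (the top edge), so the centroid depth is h_c = 1 m.
A = ½ × 0.832 × 3 = 1.248 m².
Resultant F = γ·h_c·A = 10.05525 × 1 × 1.248 = 12.549 kN.

F ≈ 12.55 kN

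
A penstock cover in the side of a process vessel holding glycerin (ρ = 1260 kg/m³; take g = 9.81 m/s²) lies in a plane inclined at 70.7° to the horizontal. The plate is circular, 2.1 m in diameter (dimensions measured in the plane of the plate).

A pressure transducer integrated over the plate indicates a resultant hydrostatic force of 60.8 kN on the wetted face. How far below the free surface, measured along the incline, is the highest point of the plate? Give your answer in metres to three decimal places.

y_top ≈ 0.455 m

γ = ρg = 1260 × 9.81 / 1000 = 12.3606 kN/m³.
A = π(1.05)² = 3.46361 m².
From F = γ·h_c·A, the centroid depth is h_c = 60.8/(12.3606 × 3.46361) = 1.42015 m.
Let θ = 70.7° be the plate's angle to the horizontal; measure y along the incline from where the plane meets the free surface. Vertical depth h = y·sinθ with sinθ = 0.943801.
Along the incline, y_c = h_c/sinθ = 1.42015/0.943801 = 1.50471 m.
The centroid is at the centre, 1.05 m below the top of the plate, so the highest point sits at y_top = 1.50471 − 1.05 = 0.45471 m along the incline.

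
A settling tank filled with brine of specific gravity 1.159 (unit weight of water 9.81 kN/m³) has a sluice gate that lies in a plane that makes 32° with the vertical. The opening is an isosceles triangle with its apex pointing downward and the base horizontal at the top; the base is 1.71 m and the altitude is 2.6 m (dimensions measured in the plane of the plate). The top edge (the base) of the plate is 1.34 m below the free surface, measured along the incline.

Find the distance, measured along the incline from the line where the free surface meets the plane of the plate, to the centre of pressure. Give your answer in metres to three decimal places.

γ = 1.159 × 9.81 = 11.36979 kN/m³.
The plate makes 32° with the vertical, i.e. θ = 90° − 32° = 58° to the horizontal. Measuring y along the incline from the free-surface line, vertical depth h = y·sinθ with sinθ = 0.848048.
With the apex down, the centroid sits h/3 = 2.6/3 = 0.866667 m below the base (the top edge), so y_c = 1.34 + 0.866667 = 2.20667 m and h_c = 2.20667 × 0.848048 = 1.87136 m.
A = ½ × 1.71 × 2.6 = 2.223 m².
Resultant F = γ·h_c·A = 11.36979 × 1.87136 × 2.223 = 47.2987 kN.
I_c = b·h³/36 = 1.71 × 2.6³/36 = 0.83486 m⁴.
Centre of pressure: y_p = y_c + I_c/(y_c·A) = 2.20667 + 0.83486/(2.20667 × 2.223) = 2.20667 + 0.170191 = 2.37686 m along the plane.

y_p = 2.377 m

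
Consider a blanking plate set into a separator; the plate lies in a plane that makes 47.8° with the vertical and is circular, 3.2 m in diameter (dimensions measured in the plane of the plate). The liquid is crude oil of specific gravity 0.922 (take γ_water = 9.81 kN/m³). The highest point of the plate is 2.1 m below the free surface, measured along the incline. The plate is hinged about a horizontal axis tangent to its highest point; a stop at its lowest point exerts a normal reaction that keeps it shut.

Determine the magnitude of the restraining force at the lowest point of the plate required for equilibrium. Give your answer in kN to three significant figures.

P ≈ 100 kN

γ = 0.922 × 9.81 = 9.04482 kN/m³.
The plate makes 47.8° with the vertical, i.e. θ = 90° − 47.8° = 42.2° to the horizontal. Measuring y along the incline from the free-surface line, vertical depth h = y·sinθ with sinθ = 0.671721.
The centroid is at the centre, 1.6 m below the top of the plate, so y_c = 2.1 + 1.6 = 3.7 m and h_c = 3.7 × 0.671721 = 2.48537 m.
A = π(1.6)² = 8.04248 m².
Resultant F = γ·h_c·A = 9.04482 × 2.48537 × 8.04248 = 180.793 kN.
I_c = πr⁴/4 = π × 1.6⁴/4 = 5.14719 m⁴.
Centre of pressure: y_p = y_c + I_c/(y_c·A) = 3.7 + 5.14719/(3.7 × 8.04248) = 3.7 + 0.172973 = 3.87297 m along the plane.
The resultant acts 1.6 + 0.172973 = 1.77297 m (along the plate) below the hinge at the top edge, so the moment about the hinge is M = F × 1.77297 = 180.793 × 1.77297 = 320.541 kN·m.
A normal force at the bottom, 3.2 m from the hinge, must supply this moment: P = 320.541/3.2 = 100.169 kN.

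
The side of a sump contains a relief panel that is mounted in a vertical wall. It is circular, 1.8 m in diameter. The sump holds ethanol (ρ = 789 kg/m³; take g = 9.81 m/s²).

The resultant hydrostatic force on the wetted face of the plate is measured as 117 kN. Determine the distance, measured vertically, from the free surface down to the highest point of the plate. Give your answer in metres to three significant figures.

d_top ≈ 5.04 m

γ = ρg = 789 × 9.81 / 1000 = 7.74009 kN/m³.
A = π(0.9)² = 2.54469 m².
From F = γ·h_c·A, the centroid depth is h_c = 117/(7.74009 × 2.54469) = 5.94025 m.
The centroid is at the centre, 0.9 m below the top of the plate, so the highest point sits at h_top = 5.94025 − 0.9 = 5.04025 m below the surface.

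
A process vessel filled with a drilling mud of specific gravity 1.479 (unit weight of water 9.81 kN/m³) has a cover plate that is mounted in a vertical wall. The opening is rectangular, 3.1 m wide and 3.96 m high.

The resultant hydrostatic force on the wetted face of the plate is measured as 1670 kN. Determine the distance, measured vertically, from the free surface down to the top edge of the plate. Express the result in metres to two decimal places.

d_top ≈ 7.40 m

γ = 1.479 × 9.81 = 14.50899 kN/m³.
A = 3.1 × 3.96 = 12.276 m².
From F = γ·h_c·A, the centroid depth is h_c = 1670/(14.50899 × 12.276) = 9.3761 m.
The centroid lies 3.96/2 = 1.98 m below the top edge, so the top edge sits at h_top = 9.3761 − 1.98 = 7.3961 m below the surface.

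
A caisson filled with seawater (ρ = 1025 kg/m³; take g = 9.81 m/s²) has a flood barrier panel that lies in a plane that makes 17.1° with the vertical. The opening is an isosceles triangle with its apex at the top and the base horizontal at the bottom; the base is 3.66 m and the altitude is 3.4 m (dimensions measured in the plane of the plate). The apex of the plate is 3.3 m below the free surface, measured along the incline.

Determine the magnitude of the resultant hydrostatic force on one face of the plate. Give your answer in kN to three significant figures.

F ≈ 333 kN

γ = ρg = 1025 × 9.81 / 1000 = 10.05525 kN/m³.
The plate makes 17.1° with the vertical, i.e. θ = 90° − 17.1° = 72.9° to the horizontal. Measuring y along the incline from the free-surface line, vertical depth h = y·sinθ with sinθ = 0.955793.
With the apex up, the centroid sits 2h/3 = 2 × 3.4/3 = 2.26667 m below the apex, so y_c = 3.3 + 2.26667 = 5.56667 m and h_c = 5.56667 × 0.955793 = 5.32058 m.
A = ½ × 3.66 × 3.4 = 6.222 m².
Resultant F = γ·h_c·A = 10.05525 × 5.32058 × 6.222 = 332.876 kN.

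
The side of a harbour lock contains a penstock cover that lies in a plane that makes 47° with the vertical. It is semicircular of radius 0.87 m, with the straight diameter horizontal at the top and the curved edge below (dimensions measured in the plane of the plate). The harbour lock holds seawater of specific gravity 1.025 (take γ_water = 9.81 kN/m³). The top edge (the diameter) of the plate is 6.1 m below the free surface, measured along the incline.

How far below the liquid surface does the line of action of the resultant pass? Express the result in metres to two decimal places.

γ = 1.025 × 9.81 = 10.05525 kN/m³.
The plate makes 47° with the vertical, i.e. θ = 90° − 47° = 43° to the horizontal. Measuring y along the incline from the free-surface line, vertical depth h = y·sinθ with sinθ = 0.681998.
The centroid of a semicircle lies 4r/(3π) = 0.369239 m from the diameter, here below the top edge, so y_c = 6.1 + 0.369239 = 6.46924 m and h_c = 6.46924 × 0.681998 = 4.41201 m.
A = πr²/2 = π × 0.87²/2 = 1.18894 m².
Resultant F = γ·h_c·A = 10.05525 × 4.41201 × 1.18894 = 52.746 kN.
I_c = (π/8 − 8/(9π))·r⁴ = 0.109757 × 0.87⁴ = 0.0628795 m⁴.
Centre of pressure: y_p = y_c + I_c/(y_c·A) = 6.46924 + 0.0628795/(6.46924 × 1.18894) = 6.46924 + 0.00817515 = 6.47742 m along the plane.
Vertically, h_p = y_p·sinθ = 6.47742 × 0.681998 = 4.41759 m.

h_p = 4.42 m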